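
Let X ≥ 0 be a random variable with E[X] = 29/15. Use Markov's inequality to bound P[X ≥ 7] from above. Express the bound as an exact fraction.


μ = E[X] = 29/15, a = 7.
Markov: P[X ≥ 7] ≤ μ/a = (29/15)/7 = 29/105.
Numerically: ≈ 0.276.
(Since a = 7 > μ = 1.933, the bound 29/105 is < 1 and informative.)

P[X ≥ 7] ≤ 29/105 ≈ 0.276.


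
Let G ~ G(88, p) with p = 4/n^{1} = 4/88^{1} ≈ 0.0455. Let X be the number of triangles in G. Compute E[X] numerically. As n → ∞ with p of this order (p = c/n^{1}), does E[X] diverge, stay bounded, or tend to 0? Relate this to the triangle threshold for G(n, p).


Number of potential triangles: C(88, 3) = 109736.
Each occurs with probability p³ ≈ (0.0455)³ ≈ 9.39144e-05.
By linearity: E[X] = C(88, 3)·p³ ≈ 109736 · 9.39144e-05 ≈ 10.306.
Here α = 1, so p = 4/n is exactly at the triangle threshold p ~ 1/n. Asymptotically E[X] → c³/6 = 4³/6 = 32/3 ≈ 10.667, a bounded constant. In this regime the triangle count is asymptotically Poisson(c³/6).

E[X] ≈ 10.306; in regime p = Θ(1/n^{1}) E[X] stays bounded (at the triangle threshold p ~ 1/n).


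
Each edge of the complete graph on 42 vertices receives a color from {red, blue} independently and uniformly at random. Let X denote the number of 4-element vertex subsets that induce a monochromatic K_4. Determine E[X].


Let X = Σ_S X_S over the C(42, 4) = 111930 subsets S of size 4, where X_S = 1 if the K_4 on S is monochromatic.
For a fixed S, the K_4 on S has C(4, 2) = 6 edges. P[all 6 edges red] = (1/2)^6, and likewise for blue, so P[monochromatic] = 2·(1/2)^6 = 2^{1 − 6} = 1/32.
By linearity of expectation: E[X] = C(42, 4) · 2^{1 − 6} = 111930 · 1/32 = 55965/16.
Numerically: E[X] ≈ 3497.812.

E[X] = C(42,4)·2^(1−C(4,2)) = 55965/16 ≈ 3497.812.


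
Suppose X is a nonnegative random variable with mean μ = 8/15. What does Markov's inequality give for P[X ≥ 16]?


μ = E[X] = 8/15, a = 16.
Markov: P[X ≥ 16] ≤ μ/a = (8/15)/16 = 1/30.
Numerically: ≈ 0.0333.
(Since a = 16 > μ = 0.5333, the bound 1/30 is < 1 and informative.)

P[X ≥ 16] ≤ 1/30 ≈ 0.0333.


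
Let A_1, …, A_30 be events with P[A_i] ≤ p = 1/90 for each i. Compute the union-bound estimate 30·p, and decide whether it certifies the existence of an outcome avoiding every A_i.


Union bound: P[∪_{i=1}^{30} A_i] ≤ Σ_i P[A_i] ≤ 30·p = 30·(1/90) = 1/3.
Numerically: 1/3 ≈ 0.333.
Is 1/3 < 1? YES.
Since P[∪ A_i] ≤ 1/3 < 1, the complement has P[∩ A_i^c] ≥ 1 − 1/3 = 2/3 > 0, so some outcome avoids every A_i.

30·p = 1/3 ≈ 0.333; existence CERTIFIED by the union bound.


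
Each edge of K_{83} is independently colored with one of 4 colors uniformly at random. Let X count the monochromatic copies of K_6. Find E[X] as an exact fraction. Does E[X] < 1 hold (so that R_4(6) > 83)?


E[X] = C(83, 6) · 4^{1 − 15} = 377447148 · 4^{−14} = 377447148/268435456.
As a reduced fraction: E[X] = 94361787/67108864 ≈ 1.4061.
Is E[X] < 1? NO.
Since E[X] ≥ 1, the first-moment bound is inconclusive at n = 83; it does NOT by itself certify R_4(6) > 83.

E[X] = 94361787/67108864 ≈ 1.4061; E[X] ≥ 1; first-moment method inconclusive here.


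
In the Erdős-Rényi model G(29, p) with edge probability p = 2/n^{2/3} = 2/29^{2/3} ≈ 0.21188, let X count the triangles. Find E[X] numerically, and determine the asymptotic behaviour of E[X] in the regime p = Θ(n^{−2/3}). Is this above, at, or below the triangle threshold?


Number of potential triangles: C(29, 3) = 3654.
Each occurs with probability p³ ≈ (0.21188)³ ≈ 9.5124851e-03.
By linearity: E[X] = C(29, 3)·p³ ≈ 3654 · 9.5124851e-03 ≈ 34.75862.
Since α = 2/3 < 1, p = c/n^{2/3} ≫ 1/n is above the triangle threshold p ~ 1/n. Asymptotically E[X] ~ (c³/6)·n^{3(1−α)} = (2³/6)·n^{1} → ∞; triangles are abundant w.h.p.

E[X] ≈ 34.75862; in regime p = Θ(1/n^{2/3}) E[X] diverges (above the triangle threshold p ~ 1/n).


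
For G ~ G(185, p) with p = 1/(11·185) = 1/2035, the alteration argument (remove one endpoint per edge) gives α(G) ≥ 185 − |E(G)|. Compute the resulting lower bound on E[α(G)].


E[|E(G)|] = C(185, 2)·p = 17020 · (1/2035) = 92/11.
E[α(G)] ≥ n − E[|E(G)|] = 185 − 92/11 = 1943/11.
Numerically: ≈ 176.636.
(This is only a lower bound; the true E[α(G)] may be larger.)

E[α(G)] ≥ 1943/11 ≈ 176.636.


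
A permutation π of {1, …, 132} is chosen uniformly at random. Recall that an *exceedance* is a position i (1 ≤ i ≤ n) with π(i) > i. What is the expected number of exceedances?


Write X = Σ_{i=1}^{132} X_i, where X_i = 1_{π(i) > i}.
For each fixed i, π(i) is uniform over {1, …, 132} (marginal of a uniform permutation), so P[π(i) > i] = (n − i)/n. Summing: Σ_{i=1}^{132} (n − i)/n = (0 + 1 + … + 131)/132 = 132(132 − 1)/(2·132) = (132 − 1)/2.
Hence E[X] = Σ_{i=1}^{132} (132 − i)/132 = 131/2 ≈ 65.50000.

E[X] = 131/2 = 65.50000.


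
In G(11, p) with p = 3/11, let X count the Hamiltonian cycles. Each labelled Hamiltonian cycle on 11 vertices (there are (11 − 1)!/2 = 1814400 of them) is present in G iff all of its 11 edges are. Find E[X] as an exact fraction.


K_11 has (11 − 1)!/2 = 1814400 labelled Hamiltonian cycles.
For each such Hamiltonian cycle H, let X_H = 1 if all 11 edges of H are present in G. Then P[X_H = 1] = p^{11} = (3/11)^{11} = 177147/285311670611.
Summing the indicators: E[X] = Σ_H E[X_H] = 1814400 · p^{11} = 1814400 · 177147/285311670611 = 321415516800/285311670611.
Numerically: E[X] ≈ 1.127.

E[X] = 1814400 · (3/11)^{11} = 321415516800/285311670611 ≈ 1.127.


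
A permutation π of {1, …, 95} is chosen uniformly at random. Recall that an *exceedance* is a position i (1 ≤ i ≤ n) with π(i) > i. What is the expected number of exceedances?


Write X = Σ_{i=1}^{95} X_i, where X_i = 1_{π(i) > i}.
For each fixed i, π(i) is uniform over {1, …, 95} (marginal of a uniform permutation), so P[π(i) > i] = (n − i)/n. Summing: Σ_{i=1}^{95} (n − i)/n = (0 + 1 + … + 94)/95 = 95(95 − 1)/(2·95) = (95 − 1)/2.
Hence E[X] = Σ_{i=1}^{95} (95 − i)/95 = 47 ≈ 47.000.

E[X] = 47 = 47.000.


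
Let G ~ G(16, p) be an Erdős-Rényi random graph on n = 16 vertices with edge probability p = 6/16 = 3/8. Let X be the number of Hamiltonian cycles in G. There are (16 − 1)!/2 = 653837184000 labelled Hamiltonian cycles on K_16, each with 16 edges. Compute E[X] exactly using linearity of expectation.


K_16 has (16 − 1)!/2 = 653837184000 labelled Hamiltonian cycles.
For each such Hamiltonian cycle H, let X_H = 1 if all 16 edges of H are present in G. Then P[X_H = 1] = p^{16} = (3/8)^{16} = 43046721/281474976710656.
By linearity of expectation: E[X] = Σ_H E[X_H] = 653837184000 · p^{16} = 653837184000 · 43046721/281474976710656 = 27485885585032875/274877906944.
Numerically: E[X] ≈ 1e+05.

E[X] = 653837184000 · (3/8)^{16} = 27485885585032875/274877906944 ≈ 1e+05.


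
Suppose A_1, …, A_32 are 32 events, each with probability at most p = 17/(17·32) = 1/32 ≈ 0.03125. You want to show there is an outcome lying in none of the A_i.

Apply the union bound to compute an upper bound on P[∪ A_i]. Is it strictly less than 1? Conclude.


Union bound: P[∪_{i=1}^{32} A_i] ≤ Σ_i P[A_i] ≤ 32·p = 32·(1/32) = 1.
Numerically: 1 ≈ 1.00000.
Is 1 < 1? NO.
Since the bound 1 is ≥ 1, the union bound is uninformative here; it does NOT by itself certify existence.

32·p = 1 ≈ 1.00000; existence NOT certified by the union bound.


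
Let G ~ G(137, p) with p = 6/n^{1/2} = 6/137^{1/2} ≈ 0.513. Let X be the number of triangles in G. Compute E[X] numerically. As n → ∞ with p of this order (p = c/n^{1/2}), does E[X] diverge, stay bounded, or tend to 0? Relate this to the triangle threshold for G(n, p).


Number of potential triangles: C(137, 3) = 419220.
Each occurs with probability p³ ≈ (0.513)³ ≈ 1.34702e-01.
By linearity: E[X] = C(137, 3)·p³ ≈ 419220 · 1.34702e-01 ≈ 56469.624.
Since α = 1/2 < 1, p = c/n^{1/2} ≫ 1/n is above the triangle threshold p ~ 1/n. Asymptotically E[X] ~ (c³/6)·n^{3(1−α)} = (6³/6)·n^{1.5} → ∞; triangles are abundant w.h.p.

E[X] ≈ 56469.624; in regime p = Θ(1/n^{1/2}) E[X] diverges (above the triangle threshold p ~ 1/n).


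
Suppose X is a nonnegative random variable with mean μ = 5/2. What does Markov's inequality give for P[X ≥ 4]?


μ = E[X] = 5/2, a = 4.
Markov: P[X ≥ 4] ≤ μ/a = (5/2)/4 = 5/8.
Numerically: ≈ 0.625000.
(Since a = 4 > μ = 2.500000, the bound 5/8 is < 1 and informative.)

P[X ≥ 4] ≤ 5/8 ≈ 0.625000.


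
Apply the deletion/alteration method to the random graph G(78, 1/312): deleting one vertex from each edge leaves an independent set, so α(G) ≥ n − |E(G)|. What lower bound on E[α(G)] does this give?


E[|E(G)|] = C(78, 2)·p = 3003 · (1/312) = 77/8.
E[α(G)] ≥ n − E[|E(G)|] = 78 − 77/8 = 547/8.
Numerically: ≈ 68.375000.
(This is only a lower bound; the true E[α(G)] may be larger.)

E[α(G)] ≥ 547/8 ≈ 68.375000.


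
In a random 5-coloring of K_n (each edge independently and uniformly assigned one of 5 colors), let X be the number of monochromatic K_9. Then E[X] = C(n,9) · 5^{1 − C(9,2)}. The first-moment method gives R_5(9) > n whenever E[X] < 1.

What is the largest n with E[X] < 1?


We need C(n, 9) · 5^{1 − 36} < 1, i.e. C(n, 9) < 5^{36 − 1} = 2910383045673370361328125.
Check values of n near the boundary:
  n = 2168: C(2168, 9) = 2867804175977929537095120; 2867804175977929537095120 < 2910383045673370361328125? YES
  n = 2169: C(2169, 9) = 2879753360044504243499683; 2879753360044504243499683 < 2910383045673370361328125? YES
  n = 2170: C(2170, 9) = 2891746779868845075610510; 2891746779868845075610510 < 2910383045673370361328125? YES
  n = 2171: C(2171, 9) = 2903784578674959601827205; 2903784578674959601827205 < 2910383045673370361328125? YES
  n = 2172: C(2172, 9) = 2915866900084148060642020; 2915866900084148060642020 < 2910383045673370361328125? NO
  n = 2173: C(2173, 9) = 2927993888115921319674265; 2927993888115921319674265 < 2910383045673370361328125? NO
  n = 2174: C(2174, 9) = 2940165687188920530702934; 2940165687188920530702934 < 2910383045673370361328125? NO
The largest n with C(n, 9) < 2910383045673370361328125 is n = 2171 (where E[X] = 580756915734991920365441/582076609134674072265625 ≈ 0.9977328). Hence R_5(9) > 2171, i.e. R_5(9) ≥ 2172.

Largest n = 2171; hence R_5(9) > 2171.


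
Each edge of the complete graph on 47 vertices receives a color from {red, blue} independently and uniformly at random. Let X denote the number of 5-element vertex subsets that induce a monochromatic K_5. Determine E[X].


Let X = Σ_S X_S over the C(47, 5) = 1533939 subsets S of size 5, where X_S = 1 if the K_5 on S is monochromatic.
For a fixed S, the K_5 on S has C(5, 2) = 10 edges. P[all 10 edges red] = (1/2)^10, and likewise for blue, so P[monochromatic] = 2·(1/2)^10 = 2^{1 − 10} = 1/512.
By linearity: E[X] = C(47, 5) · 2^{1 − 10} = 1533939 · 1/512 = 1533939/512.
Numerically: E[X] ≈ 2995.97461.

E[X] = C(47,5)·2^(1−C(5,2)) = 1533939/512 ≈ 2995.97461.


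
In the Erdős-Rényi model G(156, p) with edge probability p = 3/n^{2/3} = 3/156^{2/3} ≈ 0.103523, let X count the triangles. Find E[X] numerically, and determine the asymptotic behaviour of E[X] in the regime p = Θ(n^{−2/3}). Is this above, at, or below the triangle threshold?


Number of potential triangles: C(156, 3) = 620620.
Each occurs with probability p³ ≈ (0.103523)³ ≈ 1.10946746e-03.
By linearity: E[X] = C(156, 3)·p³ ≈ 620620 · 1.10946746e-03 ≈ 688.557692.
Since α = 2/3 < 1, p = c/n^{2/3} ≫ 1/n is above the triangle threshold p ~ 1/n. Asymptotically E[X] ~ (c³/6)·n^{3(1−α)} = (3³/6)·n^{1} → ∞; triangles are abundant w.h.p.

E[X] ≈ 688.557692; in regime p = Θ(1/n^{2/3}) E[X] diverges (above the triangle threshold p ~ 1/n).


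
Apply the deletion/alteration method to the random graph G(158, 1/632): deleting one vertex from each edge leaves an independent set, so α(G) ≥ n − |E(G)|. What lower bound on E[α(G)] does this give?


E[|E(G)|] = C(158, 2)·p = 12403 · (1/632) = 157/8.
E[α(G)] ≥ n − E[|E(G)|] = 158 − 157/8 = 1107/8.
Numerically: ≈ 138.375000.
(This is only a lower bound; the true E[α(G)] may be larger.)

E[α(G)] ≥ 1107/8 ≈ 138.375000.


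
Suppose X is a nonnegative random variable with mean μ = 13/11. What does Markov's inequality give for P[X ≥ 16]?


μ = E[X] = 13/11, a = 16.
Markov: P[X ≥ 16] ≤ μ/a = (13/11)/16 = 13/176.
Numerically: ≈ 0.0739.
(Since a = 16 > μ = 1.1818, the bound 13/176 is < 1 and informative.)

P[X ≥ 16] ≤ 13/176 ≈ 0.0739.


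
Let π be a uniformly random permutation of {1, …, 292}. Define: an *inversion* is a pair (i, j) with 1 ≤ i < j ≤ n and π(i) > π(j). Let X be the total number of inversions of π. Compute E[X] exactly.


Write X = Σ X_I over the C(292, 2) = 42486 pairs i < j, with X_I the indicator of one inversion.
There are 42486 indicators.
For each fixed pair i < j, the values π(i) and π(j) are two distinct elements of {1, …, 292} in uniformly random order; by symmetry P[π(i) > π(j)] = 1/2.
By linearity: E[X] = 42486 · (1/2) = C(292, 2) · (1/2) = 42486/2 = 21243 ≈ 21243.00000.

E[X] = 21243 = 21243.00000.


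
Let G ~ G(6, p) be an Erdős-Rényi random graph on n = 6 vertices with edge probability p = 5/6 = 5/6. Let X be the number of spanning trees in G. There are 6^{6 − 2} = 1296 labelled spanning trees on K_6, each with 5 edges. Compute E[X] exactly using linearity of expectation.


K_6 has 6^{6 − 2} = 1296 labelled spanning trees.
For each such spanning tree H, let X_H = 1 if all 5 edges of H are present in G. Then P[X_H = 1] = p^{5} = (5/6)^{5} = 3125/7776.
By linearity: E[X] = Σ_H E[X_H] = 1296 · p^{5} = 1296 · 3125/7776 = 3125/6.
Numerically: E[X] ≈ 520.833.

E[X] = 1296 · (5/6)^{5} = 3125/6 ≈ 520.833.


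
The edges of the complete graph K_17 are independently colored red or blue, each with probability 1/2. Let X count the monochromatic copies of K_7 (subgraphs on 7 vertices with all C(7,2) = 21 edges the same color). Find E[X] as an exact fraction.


Let X = Σ_S X_S over the C(17, 7) = 19448 subsets S of size 7, where X_S = 1 if the K_7 on S is monochromatic.
For a fixed S, the K_7 on S has C(7, 2) = 21 edges. P[all 21 edges red] = (1/2)^21, and likewise for blue, so P[monochromatic] = 2·(1/2)^21 = 2^{1 − 21} = 1/1048576.
Summing: E[X] = C(17, 7) · 2^{1 − 21} = 19448 · 1/1048576 = 2431/131072.
Numerically: E[X] ≈ 0.019.

E[X] = C(17,7)·2^(1−C(7,2)) = 2431/131072 ≈ 0.019.


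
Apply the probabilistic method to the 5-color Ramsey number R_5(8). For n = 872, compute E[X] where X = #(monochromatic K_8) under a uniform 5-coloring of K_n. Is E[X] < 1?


E[X] = C(872, 8) · 5^{1 − 28} = 8028343903111291045 · 5^{−27} = 8028343903111291045/7450580596923828125.
As a reduced fraction: E[X] = 1605668780622258209/1490116119384765625 ≈ 1.077546.
Is E[X] < 1? NO.
Since E[X] ≥ 1, the first-moment bound is inconclusive at n = 872; it does NOT by itself certify R_5(8) > 872.

E[X] = 1605668780622258209/1490116119384765625 ≈ 1.077546; E[X] ≥ 1; first-moment method inconclusive here.


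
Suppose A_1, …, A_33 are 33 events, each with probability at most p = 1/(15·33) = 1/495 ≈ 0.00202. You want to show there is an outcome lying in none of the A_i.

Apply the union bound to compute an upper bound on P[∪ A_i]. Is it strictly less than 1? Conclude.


Union bound: P[∪_{i=1}^{33} A_i] ≤ Σ_i P[A_i] ≤ 33·p = 33·(1/495) = 1/15.
Numerically: 1/15 ≈ 0.06667.
Is 1/15 < 1? YES.
Since P[∪ A_i] ≤ 1/15 < 1, the complement has P[∩ A_i^c] ≥ 1 − 1/15 = 14/15 > 0, so some outcome avoids every A_i.

33·p = 1/15 ≈ 0.06667; existence CERTIFIED by the union bound.


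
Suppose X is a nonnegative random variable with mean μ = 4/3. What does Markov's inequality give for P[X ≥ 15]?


μ = E[X] = 4/3, a = 15.
Markov: P[X ≥ 15] ≤ μ/a = (4/3)/15 = 4/45.
Numerically: ≈ 0.0889.
(Since a = 15 > μ = 1.3333, the bound 4/45 is < 1 and informative.)

P[X ≥ 15] ≤ 4/45 ≈ 0.0889.


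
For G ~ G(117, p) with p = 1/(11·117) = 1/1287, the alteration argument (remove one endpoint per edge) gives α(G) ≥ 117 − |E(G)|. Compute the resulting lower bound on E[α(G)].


E[|E(G)|] = C(117, 2)·p = 6786 · (1/1287) = 58/11.
E[α(G)] ≥ n − E[|E(G)|] = 117 − 58/11 = 1229/11.
Numerically: ≈ 111.727.
(This is only a lower bound; the true E[α(G)] may be larger.)

E[α(G)] ≥ 1229/11 ≈ 111.727.


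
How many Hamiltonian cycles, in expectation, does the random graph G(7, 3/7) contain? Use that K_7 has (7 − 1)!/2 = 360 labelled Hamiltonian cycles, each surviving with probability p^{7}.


K_7 has (7 − 1)!/2 = 360 labelled Hamiltonian cycles.
For each such Hamiltonian cycle H, let X_H = 1 if all 7 edges of H are present in G. Then P[X_H = 1] = p^{7} = (3/7)^{7} = 2187/823543.
By linearity: E[X] = Σ_H E[X_H] = 360 · p^{7} = 360 · 2187/823543 = 787320/823543.
Numerically: E[X] ≈ 0.956016.

E[X] = 360 · (3/7)^{7} = 787320/823543 ≈ 0.956016.


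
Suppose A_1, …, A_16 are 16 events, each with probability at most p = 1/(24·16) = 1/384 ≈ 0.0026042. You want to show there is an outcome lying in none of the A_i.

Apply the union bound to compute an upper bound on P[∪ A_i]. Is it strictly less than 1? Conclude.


Union bound: P[∪_{i=1}^{16} A_i] ≤ Σ_i P[A_i] ≤ 16·p = 16·(1/384) = 1/24.
Numerically: 1/24 ≈ 0.0416667.
Is 1/24 < 1? YES.
Since P[∪ A_i] ≤ 1/24 < 1, the complement has P[∩ A_i^c] ≥ 1 − 1/24 = 23/24 > 0, so some outcome avoids every A_i.

16·p = 1/24 ≈ 0.0416667; existence CERTIFIED by the union bound.


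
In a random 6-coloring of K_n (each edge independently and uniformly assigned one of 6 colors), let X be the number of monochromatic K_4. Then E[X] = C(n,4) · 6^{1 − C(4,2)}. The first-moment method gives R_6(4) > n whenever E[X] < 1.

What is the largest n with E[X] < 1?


We need C(n, 4) · 6^{1 − 6} < 1, i.e. C(n, 4) < 6^{6 − 1} = 7776.
Check values of n near the boundary:
  n = 18: C(18, 4) = 3060; 3060 < 7776? YES
  n = 19: C(19, 4) = 3876; 3876 < 7776? YES
  n = 20: C(20, 4) = 4845; 4845 < 7776? YES
  n = 21: C(21, 4) = 5985; 5985 < 7776? YES
  n = 22: C(22, 4) = 7315; 7315 < 7776? YES
  n = 23: C(23, 4) = 8855; 8855 < 7776? NO
  n = 24: C(24, 4) = 10626; 10626 < 7776? NO
The largest n with C(n, 4) < 7776 is n = 22 (where E[X] = 7315/7776 ≈ 0.9407150). Hence R_6(4) > 22, i.e. R_6(4) ≥ 23.

Largest n = 22; hence R_6(4) > 22.


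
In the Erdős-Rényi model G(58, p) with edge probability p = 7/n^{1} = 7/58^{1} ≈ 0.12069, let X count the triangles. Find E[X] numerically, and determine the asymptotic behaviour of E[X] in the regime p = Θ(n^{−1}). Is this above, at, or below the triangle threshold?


Number of potential triangles: C(58, 3) = 30856.
Each occurs with probability p³ ≈ (0.12069)³ ≈ 1.7579647e-03.
By linearity: E[X] = C(58, 3)·p³ ≈ 30856 · 1.7579647e-03 ≈ 54.24376.
Here α = 1, so p = 7/n is exactly at the triangle threshold p ~ 1/n. Asymptotically E[X] → c³/6 = 7³/6 = 343/6 ≈ 57.16667, a bounded constant. In this regime the triangle count is asymptotically Poisson(c³/6).

E[X] ≈ 54.24376; in regime p = Θ(1/n^{1}) E[X] stays bounded (at the triangle threshold p ~ 1/n).


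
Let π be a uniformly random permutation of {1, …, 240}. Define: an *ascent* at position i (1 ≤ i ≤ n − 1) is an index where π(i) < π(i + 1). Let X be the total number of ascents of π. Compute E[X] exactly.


Write X = Σ X_I over i = 1, …, 239, with X_I the indicator of one ascent.
There are 239 indicators.
For each fixed i, the pair (π(i), π(i+1)) is a uniformly random ordered pair of distinct values from {1, …, 240}; by symmetry P[π(i) < π(i+1)] = 1/2.
By linearity: E[X] = 239 · (1/2) = (240 − 1) · (1/2) = 239/2 ≈ 119.500000.

E[X] = 239/2 = 119.500000.


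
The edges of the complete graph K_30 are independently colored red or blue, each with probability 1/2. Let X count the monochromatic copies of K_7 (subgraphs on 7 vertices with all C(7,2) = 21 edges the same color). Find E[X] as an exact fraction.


Let X = Σ_S X_S over the C(30, 7) = 2035800 subsets S of size 7, where X_S = 1 if the K_7 on S is monochromatic.
For a fixed S, the K_7 on S has C(7, 2) = 21 edges. P[all 21 edges red] = (1/2)^21, and likewise for blue, so P[monochromatic] = 2·(1/2)^21 = 2^{1 − 21} = 1/1048576.
By linearity of expectation: E[X] = C(30, 7) · 2^{1 − 21} = 2035800 · 1/1048576 = 254475/131072.
Numerically: E[X] ≈ 1.941490.

E[X] = C(30,7)·2^(1−C(7,2)) = 254475/131072 ≈ 1.941490.


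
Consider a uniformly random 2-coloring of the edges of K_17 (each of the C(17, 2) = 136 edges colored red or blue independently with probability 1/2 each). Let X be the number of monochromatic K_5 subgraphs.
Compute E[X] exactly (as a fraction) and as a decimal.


Let X = Σ_S X_S over the C(17, 5) = 6188 subsets S of size 5, where X_S = 1 if the K_5 on S is monochromatic.
For a fixed S, the K_5 on S has C(5, 2) = 10 edges. P[all 10 edges red] = (1/2)^10, and likewise for blue, so P[monochromatic] = 2·(1/2)^10 = 2^{1 − 10} = 1/512.
Summing: E[X] = C(17, 5) · 2^{1 − 10} = 6188 · 1/512 = 1547/128.
Numerically: E[X] ≈ 12.0859.

E[X] = C(17,5)·2^(1−C(5,2)) = 1547/128 ≈ 12.0859.


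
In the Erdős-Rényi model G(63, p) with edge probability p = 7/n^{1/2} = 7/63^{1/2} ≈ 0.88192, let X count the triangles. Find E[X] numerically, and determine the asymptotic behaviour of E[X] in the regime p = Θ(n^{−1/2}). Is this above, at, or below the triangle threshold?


Number of potential triangles: C(63, 3) = 39711.
Each occurs with probability p³ ≈ (0.88192)³ ≈ 6.8593553e-01.
By linearity: E[X] = C(63, 3)·p³ ≈ 39711 · 6.8593553e-01 ≈ 27239.18564.
Since α = 1/2 < 1, p = c/n^{1/2} ≫ 1/n is above the triangle threshold p ~ 1/n. Asymptotically E[X] ~ (c³/6)·n^{3(1−α)} = (7³/6)·n^{1.5} → ∞; triangles are abundant w.h.p.

E[X] ≈ 27239.18564; in regime p = Θ(1/n^{1/2}) E[X] diverges (above the triangle threshold p ~ 1/n).


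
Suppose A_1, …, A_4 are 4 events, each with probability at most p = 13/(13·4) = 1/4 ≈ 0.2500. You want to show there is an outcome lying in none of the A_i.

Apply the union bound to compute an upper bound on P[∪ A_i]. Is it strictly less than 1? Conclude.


Union bound: P[∪_{i=1}^{4} A_i] ≤ Σ_i P[A_i] ≤ 4·p = 4·(1/4) = 1.
Numerically: 1 ≈ 1.0000.
Is 1 < 1? NO.
Since the bound 1 is ≥ 1, the union bound is uninformative here; it does NOT by itself certify existence.

4·p = 1 ≈ 1.0000; existence NOT certified by the union bound.


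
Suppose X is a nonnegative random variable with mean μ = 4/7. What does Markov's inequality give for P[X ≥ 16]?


μ = E[X] = 4/7, a = 16.
Markov: P[X ≥ 16] ≤ μ/a = (4/7)/16 = 1/28.
Numerically: ≈ 0.035714.
(Since a = 16 > μ = 0.571429, the bound 1/28 is < 1 and informative.)

P[X ≥ 16] ≤ 1/28 ≈ 0.035714.


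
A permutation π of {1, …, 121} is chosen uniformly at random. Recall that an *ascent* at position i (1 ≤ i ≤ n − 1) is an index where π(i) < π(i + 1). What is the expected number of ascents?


Write X = Σ X_I over i = 1, …, 120, with X_I the indicator of one ascent.
There are 120 indicators.
For each fixed i, the pair (π(i), π(i+1)) is a uniformly random ordered pair of distinct values from {1, …, 121}; by symmetry P[π(i) < π(i+1)] = 1/2.
By linearity: E[X] = 120 · (1/2) = (121 − 1) · (1/2) = 60 ≈ 60.0000.

E[X] = 60 = 60.0000.


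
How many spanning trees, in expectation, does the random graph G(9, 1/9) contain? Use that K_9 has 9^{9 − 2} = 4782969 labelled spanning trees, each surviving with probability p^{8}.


K_9 has 9^{9 − 2} = 4782969 labelled spanning trees.
For each such spanning tree H, let X_H = 1 if all 8 edges of H are present in G. Then P[X_H = 1] = p^{8} = (1/9)^{8} = 1/43046721.
By linearity: E[X] = Σ_H E[X_H] = 4782969 · p^{8} = 4782969 · 1/43046721 = 1/9.
Numerically: E[X] ≈ 0.1111.

E[X] = 4782969 · (1/9)^{8} = 1/9 ≈ 0.1111.


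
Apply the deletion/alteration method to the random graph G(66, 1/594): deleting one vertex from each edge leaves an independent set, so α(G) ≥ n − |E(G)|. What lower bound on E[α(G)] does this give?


E[|E(G)|] = C(66, 2)·p = 2145 · (1/594) = 65/18.
E[α(G)] ≥ n − E[|E(G)|] = 66 − 65/18 = 1123/18.
Numerically: ≈ 62.389.
(This is only a lower bound; the true E[α(G)] may be larger.)

E[α(G)] ≥ 1123/18 ≈ 62.389.


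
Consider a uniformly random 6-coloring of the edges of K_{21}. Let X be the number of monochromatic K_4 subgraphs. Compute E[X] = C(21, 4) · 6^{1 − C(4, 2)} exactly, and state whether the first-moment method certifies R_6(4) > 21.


E[X] = C(21, 4) · 6^{1 − 6} = 5985 · 6^{−5} = 5985/7776.
As a reduced fraction: E[X] = 665/864 ≈ 0.76968.
Is E[X] < 1? YES.
Since E[X] < 1, there exists a 6-coloring of K_{21} with no monochromatic K_4; hence R_6(4) > 21.

E[X] = 665/864 ≈ 0.76968; E[X] < 1, so R_6(4) > 21.


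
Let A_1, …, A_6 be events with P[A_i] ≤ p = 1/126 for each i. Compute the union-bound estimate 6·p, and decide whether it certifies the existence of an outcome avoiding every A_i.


Union bound: P[∪_{i=1}^{6} A_i] ≤ Σ_i P[A_i] ≤ 6·p = 6·(1/126) = 1/21.
Numerically: 1/21 ≈ 0.0476190.
Is 1/21 < 1? YES.
Since P[∪ A_i] ≤ 1/21 < 1, the complement has P[∩ A_i^c] ≥ 1 − 1/21 = 20/21 > 0, so some outcome avoids every A_i.

6·p = 1/21 ≈ 0.0476190; existence CERTIFIED by the union bound.


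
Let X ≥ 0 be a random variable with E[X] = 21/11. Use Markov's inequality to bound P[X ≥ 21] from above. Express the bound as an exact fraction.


μ = E[X] = 21/11, a = 21.
Markov: P[X ≥ 21] ≤ μ/a = (21/11)/21 = 1/11.
Numerically: ≈ 0.0909.
(Since a = 21 > μ = 1.9091, the bound 1/11 is < 1 and informative.)

P[X ≥ 21] ≤ 1/11 ≈ 0.0909.


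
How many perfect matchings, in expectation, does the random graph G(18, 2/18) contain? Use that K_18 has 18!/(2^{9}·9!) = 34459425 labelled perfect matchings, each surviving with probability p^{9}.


K_18 has 18!/(2^{9}·9!) = 34459425 labelled perfect matchings.
For each such perfect matching H, let X_H = 1 if all 9 edges of H are present in G. Then P[X_H = 1] = p^{9} = (1/9)^{9} = 1/387420489.
By linearity: E[X] = Σ_H E[X_H] = 34459425 · p^{9} = 34459425 · 1/387420489 = 425425/4782969.
Numerically: E[X] ≈ 0.0889458.

E[X] = 34459425 · (1/9)^{9} = 425425/4782969 ≈ 0.0889458.


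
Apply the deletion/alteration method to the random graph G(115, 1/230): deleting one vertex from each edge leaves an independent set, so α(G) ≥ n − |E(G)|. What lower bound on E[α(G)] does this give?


E[|E(G)|] = C(115, 2)·p = 6555 · (1/230) = 57/2.
E[α(G)] ≥ n − E[|E(G)|] = 115 − 57/2 = 173/2.
Numerically: ≈ 86.50000.
(This is only a lower bound; the true E[α(G)] may be larger.)

E[α(G)] ≥ 173/2 ≈ 86.50000.


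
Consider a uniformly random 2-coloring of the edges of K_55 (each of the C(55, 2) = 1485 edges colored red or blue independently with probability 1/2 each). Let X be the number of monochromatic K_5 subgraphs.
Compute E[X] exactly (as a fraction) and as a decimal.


Let X = Σ_S X_S over the C(55, 5) = 3478761 subsets S of size 5, where X_S = 1 if the K_5 on S is monochromatic.
For a fixed S, the K_5 on S has C(5, 2) = 10 edges. P[all 10 edges red] = (1/2)^10, and likewise for blue, so P[monochromatic] = 2·(1/2)^10 = 2^{1 − 10} = 1/512.
By linearity: E[X] = C(55, 5) · 2^{1 − 10} = 3478761 · 1/512 = 3478761/512.
Numerically: E[X] ≈ 6794.45508.

E[X] = C(55,5)·2^(1−C(5,2)) = 3478761/512 ≈ 6794.45508.


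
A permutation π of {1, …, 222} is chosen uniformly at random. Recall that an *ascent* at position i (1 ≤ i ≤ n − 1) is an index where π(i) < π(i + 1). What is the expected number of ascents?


Write X = Σ X_I over i = 1, …, 221, with X_I the indicator of one ascent.
There are 221 indicators.
For each fixed i, the pair (π(i), π(i+1)) is a uniformly random ordered pair of distinct values from {1, …, 222}; by symmetry P[π(i) < π(i+1)] = 1/2.
By linearity: E[X] = 221 · (1/2) = (222 − 1) · (1/2) = 221/2 ≈ 110.500000.

E[X] = 221/2 = 110.500000.


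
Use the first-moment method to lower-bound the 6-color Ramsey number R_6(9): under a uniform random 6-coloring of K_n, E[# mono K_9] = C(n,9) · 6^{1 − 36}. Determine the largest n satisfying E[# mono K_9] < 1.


We need C(n, 9) · 6^{1 − 36} < 1, i.e. C(n, 9) < 6^{36 − 1} = 1719070799748422591028658176.
Check values of n near the boundary:
  n = 4407: C(4407, 9) = 1713856532599459170657070050; 1713856532599459170657070050 < 1719070799748422591028658176? YES
  n = 4408: C(4408, 9) = 1717362945146264156457459600; 1717362945146264156457459600 < 1719070799748422591028658176? YES
  n = 4409: C(4409, 9) = 1720875732988608787686577131; 1720875732988608787686577131 < 1719070799748422591028658176? NO
  n = 4410: C(4410, 9) = 1724394906266704102180823710; 1724394906266704102180823710 < 1719070799748422591028658176? NO
The largest n with C(n, 9) < 1719070799748422591028658176 is n = 4408 (where E[X] = 35778394690547169926197075/35813974994758803979763712 ≈ 0.99901). Hence R_6(9) > 4408, i.e. R_6(9) ≥ 4409.

Largest n = 4408; hence R_6(9) > 4408.


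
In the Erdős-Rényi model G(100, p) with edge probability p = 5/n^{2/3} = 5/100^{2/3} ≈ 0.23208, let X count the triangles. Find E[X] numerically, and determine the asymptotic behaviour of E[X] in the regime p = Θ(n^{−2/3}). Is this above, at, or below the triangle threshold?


Number of potential triangles: C(100, 3) = 161700.
Each occurs with probability p³ ≈ (0.23208)³ ≈ 1.2500000e-02.
By linearity: E[X] = C(100, 3)·p³ ≈ 161700 · 1.2500000e-02 ≈ 2021.25000.
Since α = 2/3 < 1, p = c/n^{2/3} ≫ 1/n is above the triangle threshold p ~ 1/n. Asymptotically E[X] ~ (c³/6)·n^{3(1−α)} = (5³/6)·n^{1} → ∞; triangles are abundant w.h.p.

E[X] ≈ 2021.25000; in regime p = Θ(1/n^{2/3}) E[X] diverges (above the triangle threshold p ~ 1/n).


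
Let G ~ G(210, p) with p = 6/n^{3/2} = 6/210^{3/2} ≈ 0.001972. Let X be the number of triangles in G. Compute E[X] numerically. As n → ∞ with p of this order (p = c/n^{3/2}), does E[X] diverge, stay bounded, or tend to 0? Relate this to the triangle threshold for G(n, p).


Number of potential triangles: C(210, 3) = 1521520.
Each occurs with probability p³ ≈ (0.001972)³ ≈ 7.664202e-09.
By linearity: E[X] = C(210, 3)·p³ ≈ 1521520 · 7.664202e-09 ≈ 0.0117.
Since α = 3/2 > 1, p = c/n^{3/2} = o(1/n) is below the triangle threshold p ~ 1/n. Asymptotically E[X] ~ (c³/6)·n^{3(1−α)} = (6³/6)·n^{-1.5} → 0, so by Markov's inequality G has no triangles w.h.p.

E[X] ≈ 0.0117; in regime p = Θ(1/n^{3/2}) E[X] tends to 0 (below the triangle threshold p ~ 1/n).


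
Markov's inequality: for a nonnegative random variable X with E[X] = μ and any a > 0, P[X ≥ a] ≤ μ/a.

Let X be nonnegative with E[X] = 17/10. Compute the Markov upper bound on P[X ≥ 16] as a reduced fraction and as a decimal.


μ = E[X] = 17/10, a = 16.
Markov: P[X ≥ 16] ≤ μ/a = (17/10)/16 = 17/160.
Numerically: ≈ 0.106.
(Since a = 16 > μ = 1.700, the bound 17/160 is < 1 and informative.)

P[X ≥ 16] ≤ 17/160 ≈ 0.106.


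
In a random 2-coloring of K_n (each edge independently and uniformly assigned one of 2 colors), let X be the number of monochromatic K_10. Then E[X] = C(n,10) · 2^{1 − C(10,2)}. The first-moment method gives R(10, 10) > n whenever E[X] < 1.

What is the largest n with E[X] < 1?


We need C(n, 10) · 2^{1 − 45} < 1, i.e. C(n, 10) < 2^{45 − 1} = 17592186044416.
Check values of n near the boundary:
  n = 97: C(97, 10) = 12576469727536; 12576469727536 < 17592186044416? YES
  n = 98: C(98, 10) = 14005614014756; 14005614014756 < 17592186044416? YES
  n = 99: C(99, 10) = 15579278510796; 15579278510796 < 17592186044416? YES
  n = 100: C(100, 10) = 17310309456440; 17310309456440 < 17592186044416? YES
  n = 101: C(101, 10) = 19212541264840; 19212541264840 < 17592186044416? NO
  n = 102: C(102, 10) = 21300860967540; 21300860967540 < 17592186044416? NO
  n = 103: C(103, 10) = 23591276125340; 23591276125340 < 17592186044416? NO
The largest n with C(n, 10) < 17592186044416 is n = 100 (where E[X] = 2163788682055/2199023255552 ≈ 0.983977). Hence R(10, 10) > 100, i.e. R(10, 10) ≥ 101.

Largest n = 100; hence R(10, 10) > 100.


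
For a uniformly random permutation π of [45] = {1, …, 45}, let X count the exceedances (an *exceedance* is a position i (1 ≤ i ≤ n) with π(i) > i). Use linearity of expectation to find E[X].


Write X = Σ_{i=1}^{45} X_i, where X_i = 1_{π(i) > i}.
For each fixed i, π(i) is uniform over {1, …, 45} (marginal of a uniform permutation), so P[π(i) > i] = (n − i)/n. Summing: Σ_{i=1}^{45} (n − i)/n = (0 + 1 + … + 44)/45 = 45(45 − 1)/(2·45) = (45 − 1)/2.
Hence E[X] = Σ_{i=1}^{45} (45 − i)/45 = 22 ≈ 22.000.

E[X] = 22 = 22.000.


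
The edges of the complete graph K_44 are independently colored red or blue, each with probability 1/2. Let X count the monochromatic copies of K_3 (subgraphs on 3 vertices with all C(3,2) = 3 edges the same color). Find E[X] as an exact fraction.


Let X = Σ_S X_S over the C(44, 3) = 13244 subsets S of size 3, where X_S = 1 if the K_3 on S is monochromatic.
For a fixed S, the K_3 on S has C(3, 2) = 3 edges. P[all 3 edges red] = (1/2)^3, and likewise for blue, so P[monochromatic] = 2·(1/2)^3 = 2^{1 − 3} = 1/4.
Summing: E[X] = C(44, 3) · 2^{1 − 3} = 13244 · 1/4 = 3311.
Numerically: E[X] ≈ 3311.000000.

E[X] = C(44,3)·2^(1−C(3,2)) = 3311 ≈ 3311.000000.


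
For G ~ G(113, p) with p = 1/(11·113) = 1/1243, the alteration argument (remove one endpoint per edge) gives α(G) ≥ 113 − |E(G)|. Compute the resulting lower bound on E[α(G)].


E[|E(G)|] = C(113, 2)·p = 6328 · (1/1243) = 56/11.
E[α(G)] ≥ n − E[|E(G)|] = 113 − 56/11 = 1187/11.
Numerically: ≈ 107.909.
(This is only a lower bound; the true E[α(G)] may be larger.)

E[α(G)] ≥ 1187/11 ≈ 107.909.


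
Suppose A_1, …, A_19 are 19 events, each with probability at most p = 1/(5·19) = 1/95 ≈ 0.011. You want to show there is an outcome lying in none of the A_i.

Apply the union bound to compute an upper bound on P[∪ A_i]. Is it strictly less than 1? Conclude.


Union bound: P[∪_{i=1}^{19} A_i] ≤ Σ_i P[A_i] ≤ 19·p = 19·(1/95) = 1/5.
Numerically: 1/5 ≈ 0.200.
Is 1/5 < 1? YES.
Since P[∪ A_i] ≤ 1/5 < 1, the complement has P[∩ A_i^c] ≥ 1 − 1/5 = 4/5 > 0, so some outcome avoids every A_i.

19·p = 1/5 ≈ 0.200; existence CERTIFIED by the union bound.


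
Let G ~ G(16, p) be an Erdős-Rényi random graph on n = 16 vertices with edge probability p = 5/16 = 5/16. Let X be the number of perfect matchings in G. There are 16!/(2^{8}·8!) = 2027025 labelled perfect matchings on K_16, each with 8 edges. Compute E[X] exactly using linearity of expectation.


K_16 has 16!/(2^{8}·8!) = 2027025 labelled perfect matchings.
For each such perfect matching H, let X_H = 1 if all 8 edges of H are present in G. Then P[X_H = 1] = p^{8} = (5/16)^{8} = 390625/4294967296.
Summing the indicators: E[X] = Σ_H E[X_H] = 2027025 · p^{8} = 2027025 · 390625/4294967296 = 791806640625/4294967296.
Numerically: E[X] ≈ 184.4.

E[X] = 2027025 · (5/16)^{8} = 791806640625/4294967296 ≈ 184.4.


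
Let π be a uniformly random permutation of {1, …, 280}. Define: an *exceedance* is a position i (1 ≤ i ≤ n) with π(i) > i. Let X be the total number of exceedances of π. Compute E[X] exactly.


Write X = Σ_{i=1}^{280} X_i, where X_i = 1_{π(i) > i}.
For each fixed i, π(i) is uniform over {1, …, 280} (marginal of a uniform permutation), so P[π(i) > i] = (n − i)/n. Summing: Σ_{i=1}^{280} (n − i)/n = (0 + 1 + … + 279)/280 = 280(280 − 1)/(2·280) = (280 − 1)/2.
Hence E[X] = Σ_{i=1}^{280} (280 − i)/280 = 279/2 ≈ 139.500.

E[X] = 279/2 = 139.500.


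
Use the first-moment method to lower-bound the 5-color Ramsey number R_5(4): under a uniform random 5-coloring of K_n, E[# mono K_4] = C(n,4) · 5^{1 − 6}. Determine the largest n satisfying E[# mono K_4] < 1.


We need C(n, 4) · 5^{1 − 6} < 1, i.e. C(n, 4) < 5^{6 − 1} = 3125.
Check values of n near the boundary:
  n = 17: C(17, 4) = 2380; 2380 < 3125? YES
  n = 18: C(18, 4) = 3060; 3060 < 3125? YES
  n = 19: C(19, 4) = 3876; 3876 < 3125? NO
  n = 20: C(20, 4) = 4845; 4845 < 3125? NO
The largest n with C(n, 4) < 3125 is n = 18 (where E[X] = 612/625 ≈ 0.9792). Hence R_5(4) > 18, i.e. R_5(4) ≥ 19.

Largest n = 18; hence R_5(4) > 18.


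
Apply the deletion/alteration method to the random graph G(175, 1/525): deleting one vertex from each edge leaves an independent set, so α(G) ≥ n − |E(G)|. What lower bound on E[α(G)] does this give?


E[|E(G)|] = C(175, 2)·p = 15225 · (1/525) = 29.
E[α(G)] ≥ n − E[|E(G)|] = 175 − 29 = 146.
Numerically: ≈ 146.00000.
(This is only a lower bound; the true E[α(G)] may be larger.)

E[α(G)] ≥ 146 ≈ 146.00000.


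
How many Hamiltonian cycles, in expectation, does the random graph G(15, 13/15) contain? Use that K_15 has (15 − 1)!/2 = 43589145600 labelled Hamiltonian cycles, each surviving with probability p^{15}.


K_15 has (15 − 1)!/2 = 43589145600 labelled Hamiltonian cycles.
For each such Hamiltonian cycle H, let X_H = 1 if all 15 edges of H are present in G. Then P[X_H = 1] = p^{15} = (13/15)^{15} = 51185893014090757/437893890380859375.
By linearity: E[X] = Σ_H E[X_H] = 43589145600 · p^{15} = 43589145600 · 51185893014090757/437893890380859375 = 367267381606127548722176/72081298828125.
Numerically: E[X] ≈ 5.1e+09.

E[X] = 43589145600 · (13/15)^{15} = 367267381606127548722176/72081298828125 ≈ 5.1e+09.


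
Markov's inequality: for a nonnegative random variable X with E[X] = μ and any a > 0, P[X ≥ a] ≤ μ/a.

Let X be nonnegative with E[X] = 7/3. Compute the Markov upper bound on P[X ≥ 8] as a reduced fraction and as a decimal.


μ = E[X] = 7/3, a = 8.
Markov: P[X ≥ 8] ≤ μ/a = (7/3)/8 = 7/24.
Numerically: ≈ 0.291667.
(Since a = 8 > μ = 2.333333, the bound 7/24 is < 1 and informative.)

P[X ≥ 8] ≤ 7/24 ≈ 0.291667.


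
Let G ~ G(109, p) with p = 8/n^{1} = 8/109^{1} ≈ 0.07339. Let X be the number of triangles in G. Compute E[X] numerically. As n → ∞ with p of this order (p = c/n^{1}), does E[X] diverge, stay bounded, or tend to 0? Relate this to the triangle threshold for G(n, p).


Number of potential triangles: C(109, 3) = 209934.
Each occurs with probability p³ ≈ (0.07339)³ ≈ 3.953579e-04.
By linearity: E[X] = C(109, 3)·p³ ≈ 209934 · 3.953579e-04 ≈ 82.9991.
Here α = 1, so p = 8/n is exactly at the triangle threshold p ~ 1/n. Asymptotically E[X] → c³/6 = 8³/6 = 256/3 ≈ 85.3333, a bounded constant. In this regime the triangle count is asymptotically Poisson(c³/6).

E[X] ≈ 82.9991; in regime p = Θ(1/n^{1}) E[X] stays bounded (at the triangle threshold p ~ 1/n).


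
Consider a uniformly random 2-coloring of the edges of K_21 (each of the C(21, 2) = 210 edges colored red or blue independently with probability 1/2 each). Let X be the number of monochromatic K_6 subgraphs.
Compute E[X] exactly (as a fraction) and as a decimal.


Let X = Σ_S X_S over the C(21, 6) = 54264 subsets S of size 6, where X_S = 1 if the K_6 on S is monochromatic.
For a fixed S, the K_6 on S has C(6, 2) = 15 edges. P[all 15 edges red] = (1/2)^15, and likewise for blue, so P[monochromatic] = 2·(1/2)^15 = 2^{1 − 15} = 1/16384.
By linearity of expectation: E[X] = C(21, 6) · 2^{1 − 15} = 54264 · 1/16384 = 6783/2048.
Numerically: E[X] ≈ 3.312.

E[X] = C(21,6)·2^(1−C(6,2)) = 6783/2048 ≈ 3.312.


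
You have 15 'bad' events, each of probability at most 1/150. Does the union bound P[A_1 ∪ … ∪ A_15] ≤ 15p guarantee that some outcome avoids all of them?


Union bound: P[∪_{i=1}^{15} A_i] ≤ Σ_i P[A_i] ≤ 15·p = 15·(1/150) = 1/10.
Numerically: 1/10 ≈ 0.1000.
Is 1/10 < 1? YES.
Since P[∪ A_i] ≤ 1/10 < 1, the complement has P[∩ A_i^c] ≥ 1 − 1/10 = 9/10 > 0, so some outcome avoids every A_i.

15·p = 1/10 ≈ 0.1000; existence CERTIFIED by the union bound.
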